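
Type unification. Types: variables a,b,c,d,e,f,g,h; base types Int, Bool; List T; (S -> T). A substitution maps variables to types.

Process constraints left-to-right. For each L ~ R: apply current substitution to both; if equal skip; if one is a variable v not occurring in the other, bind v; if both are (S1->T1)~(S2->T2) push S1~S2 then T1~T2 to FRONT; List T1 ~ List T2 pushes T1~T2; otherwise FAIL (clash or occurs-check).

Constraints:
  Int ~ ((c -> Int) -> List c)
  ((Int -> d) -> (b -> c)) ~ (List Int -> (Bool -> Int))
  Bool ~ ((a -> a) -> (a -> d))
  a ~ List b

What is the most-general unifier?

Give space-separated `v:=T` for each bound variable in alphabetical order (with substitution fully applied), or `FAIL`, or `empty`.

step 1: unify Int ~ ((c -> Int) -> List c)  [subst: {-} | 3 pending]
  clash: Int vs ((c -> Int) -> List c)

Answer: FAIL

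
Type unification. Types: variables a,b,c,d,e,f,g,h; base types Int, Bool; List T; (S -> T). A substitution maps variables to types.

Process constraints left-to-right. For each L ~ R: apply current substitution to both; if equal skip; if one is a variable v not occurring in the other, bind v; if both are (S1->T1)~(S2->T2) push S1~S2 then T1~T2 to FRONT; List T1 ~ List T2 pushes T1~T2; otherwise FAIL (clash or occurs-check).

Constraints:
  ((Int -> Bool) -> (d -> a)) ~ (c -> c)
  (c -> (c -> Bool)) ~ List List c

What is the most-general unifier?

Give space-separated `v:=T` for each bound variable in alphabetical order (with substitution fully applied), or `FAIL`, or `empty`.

Answer: FAIL

Derivation:
step 1: unify ((Int -> Bool) -> (d -> a)) ~ (c -> c)  [subst: {-} | 1 pending]
  -> decompose arrow: push (Int -> Bool)~c, (d -> a)~c
step 2: unify (Int -> Bool) ~ c  [subst: {-} | 2 pending]
  bind c := (Int -> Bool)
step 3: unify (d -> a) ~ (Int -> Bool)  [subst: {c:=(Int -> Bool)} | 1 pending]
  -> decompose arrow: push d~Int, a~Bool
step 4: unify d ~ Int  [subst: {c:=(Int -> Bool)} | 2 pending]
  bind d := Int
step 5: unify a ~ Bool  [subst: {c:=(Int -> Bool), d:=Int} | 1 pending]
  bind a := Bool
step 6: unify ((Int -> Bool) -> ((Int -> Bool) -> Bool)) ~ List List (Int -> Bool)  [subst: {c:=(Int -> Bool), d:=Int, a:=Bool} | 0 pending]
  clash: ((Int -> Bool) -> ((Int -> Bool) -> Bool)) vs List List (Int -> Bool)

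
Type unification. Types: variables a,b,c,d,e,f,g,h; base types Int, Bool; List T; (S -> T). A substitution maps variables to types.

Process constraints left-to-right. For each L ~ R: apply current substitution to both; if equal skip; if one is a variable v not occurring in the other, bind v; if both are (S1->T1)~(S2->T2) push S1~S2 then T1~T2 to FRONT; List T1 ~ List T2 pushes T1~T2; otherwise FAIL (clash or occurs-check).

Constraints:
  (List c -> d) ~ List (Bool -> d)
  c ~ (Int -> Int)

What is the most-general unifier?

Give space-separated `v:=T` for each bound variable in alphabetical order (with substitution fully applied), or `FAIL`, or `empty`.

Answer: FAIL

Derivation:
step 1: unify (List c -> d) ~ List (Bool -> d)  [subst: {-} | 1 pending]
  clash: (List c -> d) vs List (Bool -> d)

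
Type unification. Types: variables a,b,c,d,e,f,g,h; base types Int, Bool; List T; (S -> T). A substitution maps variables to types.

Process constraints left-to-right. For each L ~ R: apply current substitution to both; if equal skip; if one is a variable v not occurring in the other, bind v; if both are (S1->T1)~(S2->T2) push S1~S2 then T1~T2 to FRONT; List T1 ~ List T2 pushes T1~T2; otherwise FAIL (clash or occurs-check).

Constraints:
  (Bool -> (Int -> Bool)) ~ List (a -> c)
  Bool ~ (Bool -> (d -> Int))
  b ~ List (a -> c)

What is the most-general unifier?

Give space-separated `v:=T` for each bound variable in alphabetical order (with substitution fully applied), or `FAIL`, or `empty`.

Answer: FAIL

Derivation:
step 1: unify (Bool -> (Int -> Bool)) ~ List (a -> c)  [subst: {-} | 2 pending]
  clash: (Bool -> (Int -> Bool)) vs List (a -> c)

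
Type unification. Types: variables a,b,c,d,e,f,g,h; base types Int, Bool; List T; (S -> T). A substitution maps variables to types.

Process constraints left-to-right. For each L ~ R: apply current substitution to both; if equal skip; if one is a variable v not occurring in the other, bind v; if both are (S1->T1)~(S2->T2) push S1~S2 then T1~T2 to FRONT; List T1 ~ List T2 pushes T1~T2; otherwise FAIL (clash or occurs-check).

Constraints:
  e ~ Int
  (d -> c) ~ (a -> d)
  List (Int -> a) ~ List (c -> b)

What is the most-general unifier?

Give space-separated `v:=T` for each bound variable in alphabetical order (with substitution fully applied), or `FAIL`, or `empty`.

Answer: a:=Int b:=Int c:=Int d:=Int e:=Int

Derivation:
step 1: unify e ~ Int  [subst: {-} | 2 pending]
  bind e := Int
step 2: unify (d -> c) ~ (a -> d)  [subst: {e:=Int} | 1 pending]
  -> decompose arrow: push d~a, c~d
step 3: unify d ~ a  [subst: {e:=Int} | 2 pending]
  bind d := a
step 4: unify c ~ a  [subst: {e:=Int, d:=a} | 1 pending]
  bind c := a
step 5: unify List (Int -> a) ~ List (a -> b)  [subst: {e:=Int, d:=a, c:=a} | 0 pending]
  -> decompose List: push (Int -> a)~(a -> b)
step 6: unify (Int -> a) ~ (a -> b)  [subst: {e:=Int, d:=a, c:=a} | 0 pending]
  -> decompose arrow: push Int~a, a~b
step 7: unify Int ~ a  [subst: {e:=Int, d:=a, c:=a} | 1 pending]
  bind a := Int
step 8: unify Int ~ b  [subst: {e:=Int, d:=a, c:=a, a:=Int} | 0 pending]
  bind b := Int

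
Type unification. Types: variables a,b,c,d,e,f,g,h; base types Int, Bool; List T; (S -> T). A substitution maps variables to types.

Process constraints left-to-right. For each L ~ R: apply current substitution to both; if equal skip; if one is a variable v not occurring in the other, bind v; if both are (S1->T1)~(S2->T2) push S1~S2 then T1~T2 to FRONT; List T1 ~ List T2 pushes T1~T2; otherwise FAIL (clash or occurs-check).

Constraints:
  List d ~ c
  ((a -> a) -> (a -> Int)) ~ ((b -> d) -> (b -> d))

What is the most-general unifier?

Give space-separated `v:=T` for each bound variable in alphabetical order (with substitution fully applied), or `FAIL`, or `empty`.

Answer: a:=Int b:=Int c:=List Int d:=Int

Derivation:
step 1: unify List d ~ c  [subst: {-} | 1 pending]
  bind c := List d
step 2: unify ((a -> a) -> (a -> Int)) ~ ((b -> d) -> (b -> d))  [subst: {c:=List d} | 0 pending]
  -> decompose arrow: push (a -> a)~(b -> d), (a -> Int)~(b -> d)
step 3: unify (a -> a) ~ (b -> d)  [subst: {c:=List d} | 1 pending]
  -> decompose arrow: push a~b, a~d
step 4: unify a ~ b  [subst: {c:=List d} | 2 pending]
  bind a := b
step 5: unify b ~ d  [subst: {c:=List d, a:=b} | 1 pending]
  bind b := d
step 6: unify (d -> Int) ~ (d -> d)  [subst: {c:=List d, a:=b, b:=d} | 0 pending]
  -> decompose arrow: push d~d, Int~d
step 7: unify d ~ d  [subst: {c:=List d, a:=b, b:=d} | 1 pending]
  -> identical, skip
step 8: unify Int ~ d  [subst: {c:=List d, a:=b, b:=d} | 0 pending]
  bind d := Int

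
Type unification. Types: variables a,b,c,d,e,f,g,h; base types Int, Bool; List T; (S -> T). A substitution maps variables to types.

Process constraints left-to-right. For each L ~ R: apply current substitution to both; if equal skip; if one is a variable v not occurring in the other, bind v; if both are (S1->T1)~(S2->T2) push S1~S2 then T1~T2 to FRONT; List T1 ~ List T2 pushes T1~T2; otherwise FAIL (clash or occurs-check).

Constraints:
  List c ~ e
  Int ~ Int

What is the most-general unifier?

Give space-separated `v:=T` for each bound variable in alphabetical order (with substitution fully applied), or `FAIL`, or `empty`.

step 1: unify List c ~ e  [subst: {-} | 1 pending]
  bind e := List c
step 2: unify Int ~ Int  [subst: {e:=List c} | 0 pending]
  -> identical, skip

Answer: e:=List c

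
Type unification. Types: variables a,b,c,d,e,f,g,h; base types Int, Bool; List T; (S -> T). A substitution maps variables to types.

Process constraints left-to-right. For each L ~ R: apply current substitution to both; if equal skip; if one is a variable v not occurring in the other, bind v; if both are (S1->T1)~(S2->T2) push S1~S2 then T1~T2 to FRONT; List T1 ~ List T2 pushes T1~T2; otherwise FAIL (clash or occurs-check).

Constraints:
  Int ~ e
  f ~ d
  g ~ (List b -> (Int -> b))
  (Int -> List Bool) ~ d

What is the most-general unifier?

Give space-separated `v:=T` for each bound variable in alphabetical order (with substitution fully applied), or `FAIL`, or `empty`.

step 1: unify Int ~ e  [subst: {-} | 3 pending]
  bind e := Int
step 2: unify f ~ d  [subst: {e:=Int} | 2 pending]
  bind f := d
step 3: unify g ~ (List b -> (Int -> b))  [subst: {e:=Int, f:=d} | 1 pending]
  bind g := (List b -> (Int -> b))
step 4: unify (Int -> List Bool) ~ d  [subst: {e:=Int, f:=d, g:=(List b -> (Int -> b))} | 0 pending]
  bind d := (Int -> List Bool)

Answer: d:=(Int -> List Bool) e:=Int f:=(Int -> List Bool) g:=(List b -> (Int -> b))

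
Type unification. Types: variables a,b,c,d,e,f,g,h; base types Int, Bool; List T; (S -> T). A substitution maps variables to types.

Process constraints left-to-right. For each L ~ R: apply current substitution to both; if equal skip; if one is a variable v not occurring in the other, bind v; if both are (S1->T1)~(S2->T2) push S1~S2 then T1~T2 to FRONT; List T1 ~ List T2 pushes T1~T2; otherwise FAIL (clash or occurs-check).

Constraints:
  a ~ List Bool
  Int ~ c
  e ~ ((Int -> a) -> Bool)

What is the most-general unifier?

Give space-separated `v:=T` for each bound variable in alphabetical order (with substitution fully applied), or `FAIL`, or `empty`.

Answer: a:=List Bool c:=Int e:=((Int -> List Bool) -> Bool)

Derivation:
step 1: unify a ~ List Bool  [subst: {-} | 2 pending]
  bind a := List Bool
step 2: unify Int ~ c  [subst: {a:=List Bool} | 1 pending]
  bind c := Int
step 3: unify e ~ ((Int -> List Bool) -> Bool)  [subst: {a:=List Bool, c:=Int} | 0 pending]
  bind e := ((Int -> List Bool) -> Bool)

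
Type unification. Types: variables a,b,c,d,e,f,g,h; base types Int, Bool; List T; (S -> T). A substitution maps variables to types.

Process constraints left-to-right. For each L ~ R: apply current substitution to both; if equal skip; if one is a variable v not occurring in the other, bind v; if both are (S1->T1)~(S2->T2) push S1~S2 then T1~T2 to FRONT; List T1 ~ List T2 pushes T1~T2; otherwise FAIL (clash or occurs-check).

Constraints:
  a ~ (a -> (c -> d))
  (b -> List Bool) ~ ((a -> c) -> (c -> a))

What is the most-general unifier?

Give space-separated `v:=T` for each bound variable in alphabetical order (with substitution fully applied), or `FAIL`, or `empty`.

step 1: unify a ~ (a -> (c -> d))  [subst: {-} | 1 pending]
  occurs-check fail: a in (a -> (c -> d))

Answer: FAIL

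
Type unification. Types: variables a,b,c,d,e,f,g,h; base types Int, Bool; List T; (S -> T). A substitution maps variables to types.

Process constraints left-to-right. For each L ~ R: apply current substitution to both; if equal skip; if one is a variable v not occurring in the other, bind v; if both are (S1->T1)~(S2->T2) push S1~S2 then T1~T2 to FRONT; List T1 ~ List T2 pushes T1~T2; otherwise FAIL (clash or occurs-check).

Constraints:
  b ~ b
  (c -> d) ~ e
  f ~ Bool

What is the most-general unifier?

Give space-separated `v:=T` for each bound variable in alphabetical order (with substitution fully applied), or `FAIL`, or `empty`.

Answer: e:=(c -> d) f:=Bool

Derivation:
step 1: unify b ~ b  [subst: {-} | 2 pending]
  -> identical, skip
step 2: unify (c -> d) ~ e  [subst: {-} | 1 pending]
  bind e := (c -> d)
step 3: unify f ~ Bool  [subst: {e:=(c -> d)} | 0 pending]
  bind f := Bool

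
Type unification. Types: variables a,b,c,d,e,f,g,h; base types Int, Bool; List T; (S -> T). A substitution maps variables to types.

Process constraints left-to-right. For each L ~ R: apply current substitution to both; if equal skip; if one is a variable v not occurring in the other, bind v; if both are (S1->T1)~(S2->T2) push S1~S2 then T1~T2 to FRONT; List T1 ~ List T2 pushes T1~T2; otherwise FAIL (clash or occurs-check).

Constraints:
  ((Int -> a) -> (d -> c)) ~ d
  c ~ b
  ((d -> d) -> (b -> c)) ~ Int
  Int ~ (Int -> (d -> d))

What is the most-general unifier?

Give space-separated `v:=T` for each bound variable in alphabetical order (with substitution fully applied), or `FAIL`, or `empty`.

Answer: FAIL

Derivation:
step 1: unify ((Int -> a) -> (d -> c)) ~ d  [subst: {-} | 3 pending]
  occurs-check fail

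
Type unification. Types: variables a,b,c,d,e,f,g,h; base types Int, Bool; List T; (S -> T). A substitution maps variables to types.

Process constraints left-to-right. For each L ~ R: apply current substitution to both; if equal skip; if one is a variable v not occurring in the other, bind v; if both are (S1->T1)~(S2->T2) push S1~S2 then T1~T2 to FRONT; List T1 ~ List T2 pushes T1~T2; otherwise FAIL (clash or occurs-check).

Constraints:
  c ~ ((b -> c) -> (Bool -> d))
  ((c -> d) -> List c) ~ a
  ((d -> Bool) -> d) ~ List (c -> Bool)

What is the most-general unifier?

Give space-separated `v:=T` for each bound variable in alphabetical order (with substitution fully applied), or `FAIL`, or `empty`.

Answer: FAIL

Derivation:
step 1: unify c ~ ((b -> c) -> (Bool -> d))  [subst: {-} | 2 pending]
  occurs-check fail: c in ((b -> c) -> (Bool -> d))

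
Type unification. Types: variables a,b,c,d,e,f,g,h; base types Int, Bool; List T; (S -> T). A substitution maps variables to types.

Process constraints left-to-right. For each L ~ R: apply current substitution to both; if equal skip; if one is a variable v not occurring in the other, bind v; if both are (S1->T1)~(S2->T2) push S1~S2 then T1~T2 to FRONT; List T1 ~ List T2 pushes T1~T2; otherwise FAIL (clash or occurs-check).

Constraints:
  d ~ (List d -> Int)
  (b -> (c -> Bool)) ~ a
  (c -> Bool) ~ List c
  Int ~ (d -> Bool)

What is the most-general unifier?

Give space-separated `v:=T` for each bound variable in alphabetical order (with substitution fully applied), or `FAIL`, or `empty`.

step 1: unify d ~ (List d -> Int)  [subst: {-} | 3 pending]
  occurs-check fail: d in (List d -> Int)

Answer: FAIL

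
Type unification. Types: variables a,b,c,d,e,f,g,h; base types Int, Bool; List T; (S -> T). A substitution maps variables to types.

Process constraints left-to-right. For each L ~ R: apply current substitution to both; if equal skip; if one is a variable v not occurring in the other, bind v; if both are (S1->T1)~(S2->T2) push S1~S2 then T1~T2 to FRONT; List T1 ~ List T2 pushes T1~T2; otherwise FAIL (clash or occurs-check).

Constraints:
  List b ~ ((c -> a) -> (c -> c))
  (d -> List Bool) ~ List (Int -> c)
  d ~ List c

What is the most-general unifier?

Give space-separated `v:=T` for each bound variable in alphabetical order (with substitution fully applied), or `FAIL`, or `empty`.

step 1: unify List b ~ ((c -> a) -> (c -> c))  [subst: {-} | 2 pending]
  clash: List b vs ((c -> a) -> (c -> c))

Answer: FAIL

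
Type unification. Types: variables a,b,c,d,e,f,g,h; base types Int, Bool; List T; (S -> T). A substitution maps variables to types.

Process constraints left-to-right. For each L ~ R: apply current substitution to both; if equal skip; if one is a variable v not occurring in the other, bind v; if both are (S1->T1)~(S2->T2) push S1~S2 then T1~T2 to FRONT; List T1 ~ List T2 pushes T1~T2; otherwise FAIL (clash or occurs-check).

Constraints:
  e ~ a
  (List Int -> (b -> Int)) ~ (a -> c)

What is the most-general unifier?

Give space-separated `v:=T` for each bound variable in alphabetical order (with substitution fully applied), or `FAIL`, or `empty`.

Answer: a:=List Int c:=(b -> Int) e:=List Int

Derivation:
step 1: unify e ~ a  [subst: {-} | 1 pending]
  bind e := a
step 2: unify (List Int -> (b -> Int)) ~ (a -> c)  [subst: {e:=a} | 0 pending]
  -> decompose arrow: push List Int~a, (b -> Int)~c
step 3: unify List Int ~ a  [subst: {e:=a} | 1 pending]
  bind a := List Int
step 4: unify (b -> Int) ~ c  [subst: {e:=a, a:=List Int} | 0 pending]
  bind c := (b -> Int)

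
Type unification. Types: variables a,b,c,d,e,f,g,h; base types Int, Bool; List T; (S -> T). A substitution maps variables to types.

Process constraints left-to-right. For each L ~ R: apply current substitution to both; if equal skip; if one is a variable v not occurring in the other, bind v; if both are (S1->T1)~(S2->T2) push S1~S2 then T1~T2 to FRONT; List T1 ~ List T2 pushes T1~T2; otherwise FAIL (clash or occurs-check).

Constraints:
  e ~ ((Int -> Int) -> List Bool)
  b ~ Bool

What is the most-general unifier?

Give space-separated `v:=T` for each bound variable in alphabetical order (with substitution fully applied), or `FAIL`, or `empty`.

step 1: unify e ~ ((Int -> Int) -> List Bool)  [subst: {-} | 1 pending]
  bind e := ((Int -> Int) -> List Bool)
step 2: unify b ~ Bool  [subst: {e:=((Int -> Int) -> List Bool)} | 0 pending]
  bind b := Bool

Answer: b:=Bool e:=((Int -> Int) -> List Bool)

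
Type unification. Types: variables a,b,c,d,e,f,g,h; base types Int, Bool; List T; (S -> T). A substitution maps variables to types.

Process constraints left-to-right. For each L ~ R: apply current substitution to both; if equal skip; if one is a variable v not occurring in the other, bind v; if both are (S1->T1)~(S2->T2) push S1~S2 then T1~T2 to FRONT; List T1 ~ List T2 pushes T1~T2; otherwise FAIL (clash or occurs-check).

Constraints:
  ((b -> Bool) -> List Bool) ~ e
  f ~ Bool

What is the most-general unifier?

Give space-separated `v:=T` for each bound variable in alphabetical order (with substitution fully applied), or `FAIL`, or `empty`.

step 1: unify ((b -> Bool) -> List Bool) ~ e  [subst: {-} | 1 pending]
  bind e := ((b -> Bool) -> List Bool)
step 2: unify f ~ Bool  [subst: {e:=((b -> Bool) -> List Bool)} | 0 pending]
  bind f := Bool

Answer: e:=((b -> Bool) -> List Bool) f:=Bool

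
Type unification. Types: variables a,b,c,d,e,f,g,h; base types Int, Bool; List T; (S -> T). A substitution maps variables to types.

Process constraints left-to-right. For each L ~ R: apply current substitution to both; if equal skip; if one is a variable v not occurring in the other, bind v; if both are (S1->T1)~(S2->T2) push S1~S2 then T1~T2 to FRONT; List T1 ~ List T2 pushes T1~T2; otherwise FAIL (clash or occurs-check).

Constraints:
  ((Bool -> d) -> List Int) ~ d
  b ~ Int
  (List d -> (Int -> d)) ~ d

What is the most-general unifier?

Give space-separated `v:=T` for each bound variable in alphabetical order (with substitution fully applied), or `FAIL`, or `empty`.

Answer: FAIL

Derivation:
step 1: unify ((Bool -> d) -> List Int) ~ d  [subst: {-} | 2 pending]
  occurs-check fail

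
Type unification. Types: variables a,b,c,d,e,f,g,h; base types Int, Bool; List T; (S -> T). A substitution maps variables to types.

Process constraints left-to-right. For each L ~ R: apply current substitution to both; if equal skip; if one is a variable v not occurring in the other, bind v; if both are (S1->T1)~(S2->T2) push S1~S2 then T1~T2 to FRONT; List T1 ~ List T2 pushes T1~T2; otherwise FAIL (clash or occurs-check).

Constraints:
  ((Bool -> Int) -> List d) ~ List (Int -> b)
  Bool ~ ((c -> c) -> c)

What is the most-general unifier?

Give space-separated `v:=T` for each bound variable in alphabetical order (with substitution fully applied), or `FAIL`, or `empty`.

Answer: FAIL

Derivation:
step 1: unify ((Bool -> Int) -> List d) ~ List (Int -> b)  [subst: {-} | 1 pending]
  clash: ((Bool -> Int) -> List d) vs List (Int -> b)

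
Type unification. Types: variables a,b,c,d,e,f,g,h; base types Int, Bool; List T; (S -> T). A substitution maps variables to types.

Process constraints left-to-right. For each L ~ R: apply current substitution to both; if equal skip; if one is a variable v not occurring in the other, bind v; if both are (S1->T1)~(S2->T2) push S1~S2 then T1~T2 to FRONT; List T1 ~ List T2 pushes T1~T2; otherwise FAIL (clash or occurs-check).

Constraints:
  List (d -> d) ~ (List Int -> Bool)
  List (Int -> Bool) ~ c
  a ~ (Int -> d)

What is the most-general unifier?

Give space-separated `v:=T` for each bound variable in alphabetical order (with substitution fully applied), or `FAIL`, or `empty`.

Answer: FAIL

Derivation:
step 1: unify List (d -> d) ~ (List Int -> Bool)  [subst: {-} | 2 pending]
  clash: List (d -> d) vs (List Int -> Bool)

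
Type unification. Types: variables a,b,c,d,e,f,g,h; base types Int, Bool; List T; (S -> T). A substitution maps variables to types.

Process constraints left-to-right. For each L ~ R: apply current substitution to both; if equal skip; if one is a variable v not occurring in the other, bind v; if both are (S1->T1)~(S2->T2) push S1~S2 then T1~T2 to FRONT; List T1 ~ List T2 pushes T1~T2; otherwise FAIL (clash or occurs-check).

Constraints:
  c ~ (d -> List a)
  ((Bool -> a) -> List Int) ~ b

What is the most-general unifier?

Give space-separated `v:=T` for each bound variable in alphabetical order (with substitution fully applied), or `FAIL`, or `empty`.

step 1: unify c ~ (d -> List a)  [subst: {-} | 1 pending]
  bind c := (d -> List a)
step 2: unify ((Bool -> a) -> List Int) ~ b  [subst: {c:=(d -> List a)} | 0 pending]
  bind b := ((Bool -> a) -> List Int)

Answer: b:=((Bool -> a) -> List Int) c:=(d -> List a)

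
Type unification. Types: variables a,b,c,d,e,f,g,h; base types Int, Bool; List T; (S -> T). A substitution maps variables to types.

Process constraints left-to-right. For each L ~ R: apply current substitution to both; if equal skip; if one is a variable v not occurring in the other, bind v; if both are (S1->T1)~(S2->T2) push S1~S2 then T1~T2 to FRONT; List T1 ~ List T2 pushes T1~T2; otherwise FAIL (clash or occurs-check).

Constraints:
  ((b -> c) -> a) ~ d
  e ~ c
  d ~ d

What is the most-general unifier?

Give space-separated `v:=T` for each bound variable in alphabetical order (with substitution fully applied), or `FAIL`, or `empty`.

Answer: d:=((b -> c) -> a) e:=c

Derivation:
step 1: unify ((b -> c) -> a) ~ d  [subst: {-} | 2 pending]
  bind d := ((b -> c) -> a)
step 2: unify e ~ c  [subst: {d:=((b -> c) -> a)} | 1 pending]
  bind e := c
step 3: unify ((b -> c) -> a) ~ ((b -> c) -> a)  [subst: {d:=((b -> c) -> a), e:=c} | 0 pending]
  -> identical, skip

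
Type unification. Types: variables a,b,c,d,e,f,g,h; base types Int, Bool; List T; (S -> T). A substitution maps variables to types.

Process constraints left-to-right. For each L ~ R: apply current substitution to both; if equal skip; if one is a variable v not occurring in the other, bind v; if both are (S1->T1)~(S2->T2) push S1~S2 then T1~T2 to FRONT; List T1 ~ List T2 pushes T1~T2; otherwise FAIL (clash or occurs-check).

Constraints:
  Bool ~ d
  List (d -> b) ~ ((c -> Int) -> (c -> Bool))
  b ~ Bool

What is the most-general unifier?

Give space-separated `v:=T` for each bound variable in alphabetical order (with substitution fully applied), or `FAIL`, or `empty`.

step 1: unify Bool ~ d  [subst: {-} | 2 pending]
  bind d := Bool
step 2: unify List (Bool -> b) ~ ((c -> Int) -> (c -> Bool))  [subst: {d:=Bool} | 1 pending]
  clash: List (Bool -> b) vs ((c -> Int) -> (c -> Bool))

Answer: FAIL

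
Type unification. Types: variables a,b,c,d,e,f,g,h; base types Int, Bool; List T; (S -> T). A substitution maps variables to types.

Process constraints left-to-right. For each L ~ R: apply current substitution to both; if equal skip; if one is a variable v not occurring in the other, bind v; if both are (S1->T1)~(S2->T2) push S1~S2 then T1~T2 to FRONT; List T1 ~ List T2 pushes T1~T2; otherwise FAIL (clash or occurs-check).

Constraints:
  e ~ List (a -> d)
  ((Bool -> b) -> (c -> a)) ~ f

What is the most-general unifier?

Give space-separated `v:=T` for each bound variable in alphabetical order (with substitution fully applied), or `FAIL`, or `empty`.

step 1: unify e ~ List (a -> d)  [subst: {-} | 1 pending]
  bind e := List (a -> d)
step 2: unify ((Bool -> b) -> (c -> a)) ~ f  [subst: {e:=List (a -> d)} | 0 pending]
  bind f := ((Bool -> b) -> (c -> a))

Answer: e:=List (a -> d) f:=((Bool -> b) -> (c -> a))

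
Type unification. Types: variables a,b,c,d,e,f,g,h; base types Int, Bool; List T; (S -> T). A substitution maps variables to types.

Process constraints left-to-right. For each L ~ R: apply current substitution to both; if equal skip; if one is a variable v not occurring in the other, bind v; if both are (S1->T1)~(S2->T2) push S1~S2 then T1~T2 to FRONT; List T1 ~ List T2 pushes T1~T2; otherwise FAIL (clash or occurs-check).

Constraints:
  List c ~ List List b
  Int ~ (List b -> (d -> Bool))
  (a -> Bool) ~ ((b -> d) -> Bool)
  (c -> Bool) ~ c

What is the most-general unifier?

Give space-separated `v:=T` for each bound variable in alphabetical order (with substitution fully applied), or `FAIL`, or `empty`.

step 1: unify List c ~ List List b  [subst: {-} | 3 pending]
  -> decompose List: push c~List b
step 2: unify c ~ List b  [subst: {-} | 3 pending]
  bind c := List b
step 3: unify Int ~ (List b -> (d -> Bool))  [subst: {c:=List b} | 2 pending]
  clash: Int vs (List b -> (d -> Bool))

Answer: FAIL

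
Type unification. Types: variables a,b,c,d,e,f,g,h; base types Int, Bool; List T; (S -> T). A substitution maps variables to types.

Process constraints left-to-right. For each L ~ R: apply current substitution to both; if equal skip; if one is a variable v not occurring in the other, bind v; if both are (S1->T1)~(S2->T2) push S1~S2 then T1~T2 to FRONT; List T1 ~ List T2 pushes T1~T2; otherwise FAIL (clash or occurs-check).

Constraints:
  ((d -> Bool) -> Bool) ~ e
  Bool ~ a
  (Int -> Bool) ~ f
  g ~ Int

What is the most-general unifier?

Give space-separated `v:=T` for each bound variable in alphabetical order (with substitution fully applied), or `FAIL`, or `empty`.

step 1: unify ((d -> Bool) -> Bool) ~ e  [subst: {-} | 3 pending]
  bind e := ((d -> Bool) -> Bool)
step 2: unify Bool ~ a  [subst: {e:=((d -> Bool) -> Bool)} | 2 pending]
  bind a := Bool
step 3: unify (Int -> Bool) ~ f  [subst: {e:=((d -> Bool) -> Bool), a:=Bool} | 1 pending]
  bind f := (Int -> Bool)
step 4: unify g ~ Int  [subst: {e:=((d -> Bool) -> Bool), a:=Bool, f:=(Int -> Bool)} | 0 pending]
  bind g := Int

Answer: a:=Bool e:=((d -> Bool) -> Bool) f:=(Int -> Bool) g:=Int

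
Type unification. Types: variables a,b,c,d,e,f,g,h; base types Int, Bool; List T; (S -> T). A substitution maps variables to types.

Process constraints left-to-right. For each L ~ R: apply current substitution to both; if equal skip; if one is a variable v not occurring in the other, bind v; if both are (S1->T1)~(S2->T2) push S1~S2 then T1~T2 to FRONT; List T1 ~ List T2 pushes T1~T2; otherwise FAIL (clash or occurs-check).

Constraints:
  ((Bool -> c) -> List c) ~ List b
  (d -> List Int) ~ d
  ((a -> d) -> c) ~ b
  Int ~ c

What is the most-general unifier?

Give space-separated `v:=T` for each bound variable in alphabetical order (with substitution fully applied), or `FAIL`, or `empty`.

Answer: FAIL

Derivation:
step 1: unify ((Bool -> c) -> List c) ~ List b  [subst: {-} | 3 pending]
  clash: ((Bool -> c) -> List c) vs List b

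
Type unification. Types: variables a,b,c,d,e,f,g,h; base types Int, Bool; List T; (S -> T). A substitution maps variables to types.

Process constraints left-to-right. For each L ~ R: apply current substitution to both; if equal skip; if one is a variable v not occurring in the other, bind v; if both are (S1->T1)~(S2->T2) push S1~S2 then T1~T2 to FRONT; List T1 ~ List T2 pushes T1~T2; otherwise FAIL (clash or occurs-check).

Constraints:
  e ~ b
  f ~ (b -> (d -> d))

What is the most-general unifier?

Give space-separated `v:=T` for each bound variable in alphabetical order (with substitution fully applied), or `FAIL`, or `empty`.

Answer: e:=b f:=(b -> (d -> d))

Derivation:
step 1: unify e ~ b  [subst: {-} | 1 pending]
  bind e := b
step 2: unify f ~ (b -> (d -> d))  [subst: {e:=b} | 0 pending]
  bind f := (b -> (d -> d))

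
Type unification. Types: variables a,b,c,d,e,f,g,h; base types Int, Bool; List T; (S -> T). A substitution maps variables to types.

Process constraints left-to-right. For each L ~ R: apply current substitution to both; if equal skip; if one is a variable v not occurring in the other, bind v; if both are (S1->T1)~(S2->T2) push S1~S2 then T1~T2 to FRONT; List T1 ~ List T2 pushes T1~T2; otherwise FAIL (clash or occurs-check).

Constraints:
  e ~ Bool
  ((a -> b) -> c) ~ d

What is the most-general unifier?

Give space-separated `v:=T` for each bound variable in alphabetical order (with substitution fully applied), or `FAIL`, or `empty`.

step 1: unify e ~ Bool  [subst: {-} | 1 pending]
  bind e := Bool
step 2: unify ((a -> b) -> c) ~ d  [subst: {e:=Bool} | 0 pending]
  bind d := ((a -> b) -> c)

Answer: d:=((a -> b) -> c) e:=Bool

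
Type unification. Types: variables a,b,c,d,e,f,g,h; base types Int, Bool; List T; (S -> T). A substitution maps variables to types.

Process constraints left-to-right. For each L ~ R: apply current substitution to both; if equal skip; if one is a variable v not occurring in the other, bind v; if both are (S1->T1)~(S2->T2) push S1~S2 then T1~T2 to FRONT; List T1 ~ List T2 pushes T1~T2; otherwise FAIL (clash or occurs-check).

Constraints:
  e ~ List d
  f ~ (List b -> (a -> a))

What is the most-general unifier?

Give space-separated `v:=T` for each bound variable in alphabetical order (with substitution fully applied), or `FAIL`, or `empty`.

step 1: unify e ~ List d  [subst: {-} | 1 pending]
  bind e := List d
step 2: unify f ~ (List b -> (a -> a))  [subst: {e:=List d} | 0 pending]
  bind f := (List b -> (a -> a))

Answer: e:=List d f:=(List b -> (a -> a))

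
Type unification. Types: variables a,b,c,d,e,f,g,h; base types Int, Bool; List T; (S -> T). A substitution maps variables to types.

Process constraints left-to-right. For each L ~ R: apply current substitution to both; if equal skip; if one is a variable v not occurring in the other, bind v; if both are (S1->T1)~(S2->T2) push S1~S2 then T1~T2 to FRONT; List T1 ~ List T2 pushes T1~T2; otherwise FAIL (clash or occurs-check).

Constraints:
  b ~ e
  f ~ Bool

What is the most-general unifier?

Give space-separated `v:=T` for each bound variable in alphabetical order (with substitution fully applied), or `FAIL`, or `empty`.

step 1: unify b ~ e  [subst: {-} | 1 pending]
  bind b := e
step 2: unify f ~ Bool  [subst: {b:=e} | 0 pending]
  bind f := Bool

Answer: b:=e f:=Bool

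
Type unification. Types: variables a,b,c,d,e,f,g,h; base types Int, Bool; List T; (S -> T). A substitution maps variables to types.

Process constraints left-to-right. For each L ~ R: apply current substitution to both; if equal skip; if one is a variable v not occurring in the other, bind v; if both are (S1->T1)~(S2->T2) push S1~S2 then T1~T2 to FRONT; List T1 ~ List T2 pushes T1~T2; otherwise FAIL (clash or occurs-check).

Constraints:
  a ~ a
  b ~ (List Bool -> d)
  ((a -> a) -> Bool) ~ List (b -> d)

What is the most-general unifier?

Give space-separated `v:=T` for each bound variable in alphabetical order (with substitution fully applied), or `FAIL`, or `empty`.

Answer: FAIL

Derivation:
step 1: unify a ~ a  [subst: {-} | 2 pending]
  -> identical, skip
step 2: unify b ~ (List Bool -> d)  [subst: {-} | 1 pending]
  bind b := (List Bool -> d)
step 3: unify ((a -> a) -> Bool) ~ List ((List Bool -> d) -> d)  [subst: {b:=(List Bool -> d)} | 0 pending]
  clash: ((a -> a) -> Bool) vs List ((List Bool -> d) -> d)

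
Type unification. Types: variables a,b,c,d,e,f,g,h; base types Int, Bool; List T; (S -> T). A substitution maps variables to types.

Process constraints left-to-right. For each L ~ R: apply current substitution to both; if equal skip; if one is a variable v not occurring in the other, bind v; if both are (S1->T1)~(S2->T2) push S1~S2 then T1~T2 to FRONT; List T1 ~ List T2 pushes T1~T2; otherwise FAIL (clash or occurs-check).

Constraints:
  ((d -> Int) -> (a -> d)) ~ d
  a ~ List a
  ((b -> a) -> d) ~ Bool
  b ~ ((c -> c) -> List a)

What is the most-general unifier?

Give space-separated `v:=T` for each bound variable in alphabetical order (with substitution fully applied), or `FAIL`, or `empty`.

step 1: unify ((d -> Int) -> (a -> d)) ~ d  [subst: {-} | 3 pending]
  occurs-check fail

Answer: FAIL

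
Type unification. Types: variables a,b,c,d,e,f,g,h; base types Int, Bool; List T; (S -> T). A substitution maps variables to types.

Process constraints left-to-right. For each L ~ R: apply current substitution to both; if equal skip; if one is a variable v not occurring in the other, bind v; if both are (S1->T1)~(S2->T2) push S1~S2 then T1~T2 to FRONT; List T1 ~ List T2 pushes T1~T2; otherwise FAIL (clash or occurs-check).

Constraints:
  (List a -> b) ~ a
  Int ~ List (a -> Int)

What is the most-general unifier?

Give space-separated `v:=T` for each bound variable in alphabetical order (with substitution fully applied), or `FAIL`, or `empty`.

Answer: FAIL

Derivation:
step 1: unify (List a -> b) ~ a  [subst: {-} | 1 pending]
  occurs-check fail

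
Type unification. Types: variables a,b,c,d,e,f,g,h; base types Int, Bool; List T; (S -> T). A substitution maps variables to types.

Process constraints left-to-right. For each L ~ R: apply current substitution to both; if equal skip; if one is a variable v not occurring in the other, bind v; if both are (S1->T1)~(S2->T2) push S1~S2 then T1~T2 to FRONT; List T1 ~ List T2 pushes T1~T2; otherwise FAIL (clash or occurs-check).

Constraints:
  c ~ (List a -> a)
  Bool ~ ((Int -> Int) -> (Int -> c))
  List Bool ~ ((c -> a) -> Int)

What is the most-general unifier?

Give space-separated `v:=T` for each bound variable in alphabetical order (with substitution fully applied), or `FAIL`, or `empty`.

Answer: FAIL

Derivation:
step 1: unify c ~ (List a -> a)  [subst: {-} | 2 pending]
  bind c := (List a -> a)
step 2: unify Bool ~ ((Int -> Int) -> (Int -> (List a -> a)))  [subst: {c:=(List a -> a)} | 1 pending]
  clash: Bool vs ((Int -> Int) -> (Int -> (List a -> a)))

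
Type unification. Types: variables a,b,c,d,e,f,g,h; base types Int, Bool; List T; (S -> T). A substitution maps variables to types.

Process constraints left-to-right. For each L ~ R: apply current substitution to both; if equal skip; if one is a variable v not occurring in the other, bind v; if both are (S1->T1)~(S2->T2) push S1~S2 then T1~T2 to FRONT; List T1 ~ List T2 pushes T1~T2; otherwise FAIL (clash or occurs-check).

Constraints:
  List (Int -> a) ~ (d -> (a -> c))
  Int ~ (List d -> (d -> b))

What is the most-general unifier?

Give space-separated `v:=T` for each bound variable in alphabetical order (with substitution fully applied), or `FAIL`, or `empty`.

step 1: unify List (Int -> a) ~ (d -> (a -> c))  [subst: {-} | 1 pending]
  clash: List (Int -> a) vs (d -> (a -> c))

Answer: FAIL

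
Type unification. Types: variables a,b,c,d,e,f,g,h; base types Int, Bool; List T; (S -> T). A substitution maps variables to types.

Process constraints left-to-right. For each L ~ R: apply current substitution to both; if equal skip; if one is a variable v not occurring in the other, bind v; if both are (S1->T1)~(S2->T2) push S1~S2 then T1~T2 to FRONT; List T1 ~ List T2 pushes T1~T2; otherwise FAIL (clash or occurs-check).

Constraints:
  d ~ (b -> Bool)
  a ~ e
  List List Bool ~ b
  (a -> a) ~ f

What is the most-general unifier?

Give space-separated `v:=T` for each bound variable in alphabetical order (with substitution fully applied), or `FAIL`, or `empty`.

step 1: unify d ~ (b -> Bool)  [subst: {-} | 3 pending]
  bind d := (b -> Bool)
step 2: unify a ~ e  [subst: {d:=(b -> Bool)} | 2 pending]
  bind a := e
step 3: unify List List Bool ~ b  [subst: {d:=(b -> Bool), a:=e} | 1 pending]
  bind b := List List Bool
step 4: unify (e -> e) ~ f  [subst: {d:=(b -> Bool), a:=e, b:=List List Bool} | 0 pending]
  bind f := (e -> e)

Answer: a:=e b:=List List Bool d:=(List List Bool -> Bool) f:=(e -> e)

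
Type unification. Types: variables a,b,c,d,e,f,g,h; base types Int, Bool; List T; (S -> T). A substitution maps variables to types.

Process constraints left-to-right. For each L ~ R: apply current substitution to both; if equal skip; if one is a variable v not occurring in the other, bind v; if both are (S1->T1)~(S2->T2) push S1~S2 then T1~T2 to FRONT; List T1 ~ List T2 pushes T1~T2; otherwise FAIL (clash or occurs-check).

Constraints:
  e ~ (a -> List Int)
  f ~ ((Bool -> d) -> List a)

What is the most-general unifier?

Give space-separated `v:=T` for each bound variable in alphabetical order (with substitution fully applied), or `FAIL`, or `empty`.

step 1: unify e ~ (a -> List Int)  [subst: {-} | 1 pending]
  bind e := (a -> List Int)
step 2: unify f ~ ((Bool -> d) -> List a)  [subst: {e:=(a -> List Int)} | 0 pending]
  bind f := ((Bool -> d) -> List a)

Answer: e:=(a -> List Int) f:=((Bool -> d) -> List a)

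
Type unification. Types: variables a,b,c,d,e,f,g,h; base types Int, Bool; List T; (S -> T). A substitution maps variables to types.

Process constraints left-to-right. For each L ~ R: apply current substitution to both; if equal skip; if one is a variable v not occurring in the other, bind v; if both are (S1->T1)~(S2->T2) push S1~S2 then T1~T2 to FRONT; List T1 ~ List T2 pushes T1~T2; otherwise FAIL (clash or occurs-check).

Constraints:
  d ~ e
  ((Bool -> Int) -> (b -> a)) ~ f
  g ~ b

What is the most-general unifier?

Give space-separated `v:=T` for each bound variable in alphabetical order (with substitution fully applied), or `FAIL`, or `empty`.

step 1: unify d ~ e  [subst: {-} | 2 pending]
  bind d := e
step 2: unify ((Bool -> Int) -> (b -> a)) ~ f  [subst: {d:=e} | 1 pending]
  bind f := ((Bool -> Int) -> (b -> a))
step 3: unify g ~ b  [subst: {d:=e, f:=((Bool -> Int) -> (b -> a))} | 0 pending]
  bind g := b

Answer: d:=e f:=((Bool -> Int) -> (b -> a)) g:=b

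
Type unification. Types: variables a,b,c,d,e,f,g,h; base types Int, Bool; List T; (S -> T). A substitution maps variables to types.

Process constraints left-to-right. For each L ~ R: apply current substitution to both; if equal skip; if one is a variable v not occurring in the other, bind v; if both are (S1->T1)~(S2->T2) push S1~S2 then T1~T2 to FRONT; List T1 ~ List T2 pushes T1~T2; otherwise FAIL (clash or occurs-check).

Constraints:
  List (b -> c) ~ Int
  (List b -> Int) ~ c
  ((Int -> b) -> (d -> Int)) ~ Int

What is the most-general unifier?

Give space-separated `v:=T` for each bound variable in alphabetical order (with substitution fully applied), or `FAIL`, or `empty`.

step 1: unify List (b -> c) ~ Int  [subst: {-} | 2 pending]
  clash: List (b -> c) vs Int

Answer: FAIL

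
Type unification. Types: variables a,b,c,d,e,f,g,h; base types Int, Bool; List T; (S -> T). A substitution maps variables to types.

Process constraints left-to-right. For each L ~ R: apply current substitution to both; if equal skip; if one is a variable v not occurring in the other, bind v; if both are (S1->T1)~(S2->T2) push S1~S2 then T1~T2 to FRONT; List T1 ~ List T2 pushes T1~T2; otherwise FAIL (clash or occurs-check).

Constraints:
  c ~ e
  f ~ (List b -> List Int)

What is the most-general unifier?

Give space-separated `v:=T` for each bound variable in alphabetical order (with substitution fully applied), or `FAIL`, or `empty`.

Answer: c:=e f:=(List b -> List Int)

Derivation:
step 1: unify c ~ e  [subst: {-} | 1 pending]
  bind c := e
step 2: unify f ~ (List b -> List Int)  [subst: {c:=e} | 0 pending]
  bind f := (List b -> List Int)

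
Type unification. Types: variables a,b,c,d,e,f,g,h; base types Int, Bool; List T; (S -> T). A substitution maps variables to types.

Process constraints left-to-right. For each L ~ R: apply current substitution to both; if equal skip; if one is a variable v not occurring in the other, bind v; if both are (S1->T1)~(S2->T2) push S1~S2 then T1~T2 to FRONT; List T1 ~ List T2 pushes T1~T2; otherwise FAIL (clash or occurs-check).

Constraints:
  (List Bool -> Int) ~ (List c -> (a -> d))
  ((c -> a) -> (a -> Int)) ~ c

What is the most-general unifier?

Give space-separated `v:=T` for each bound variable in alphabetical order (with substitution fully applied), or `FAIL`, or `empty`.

Answer: FAIL

Derivation:
step 1: unify (List Bool -> Int) ~ (List c -> (a -> d))  [subst: {-} | 1 pending]
  -> decompose arrow: push List Bool~List c, Int~(a -> d)
step 2: unify List Bool ~ List c  [subst: {-} | 2 pending]
  -> decompose List: push Bool~c
step 3: unify Bool ~ c  [subst: {-} | 2 pending]
  bind c := Bool
step 4: unify Int ~ (a -> d)  [subst: {c:=Bool} | 1 pending]
  clash: Int vs (a -> d)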